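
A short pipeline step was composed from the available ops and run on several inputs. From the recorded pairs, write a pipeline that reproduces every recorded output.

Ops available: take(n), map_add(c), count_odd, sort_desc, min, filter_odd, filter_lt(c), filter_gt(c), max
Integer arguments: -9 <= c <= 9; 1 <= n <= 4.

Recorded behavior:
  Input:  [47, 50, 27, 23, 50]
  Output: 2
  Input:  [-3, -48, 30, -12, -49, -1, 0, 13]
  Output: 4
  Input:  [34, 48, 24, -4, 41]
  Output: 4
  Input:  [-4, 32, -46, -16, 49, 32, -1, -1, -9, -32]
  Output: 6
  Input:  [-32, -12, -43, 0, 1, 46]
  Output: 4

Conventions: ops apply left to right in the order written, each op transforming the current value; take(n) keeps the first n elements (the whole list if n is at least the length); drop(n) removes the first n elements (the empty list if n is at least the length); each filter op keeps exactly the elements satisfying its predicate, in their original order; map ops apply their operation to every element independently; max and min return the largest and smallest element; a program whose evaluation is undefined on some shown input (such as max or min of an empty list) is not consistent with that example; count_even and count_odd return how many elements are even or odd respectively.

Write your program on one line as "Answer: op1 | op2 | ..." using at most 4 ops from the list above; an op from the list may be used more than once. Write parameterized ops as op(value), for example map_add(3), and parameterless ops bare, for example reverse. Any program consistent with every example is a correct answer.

map_add(-3) | filter_odd | sort_desc | count_odd

Check, running the answer program on each example:
  [47, 50, 27, 23, 50] -> [44, 47, 24, 20, 47] -> [47, 47] -> [47, 47] -> 2
  [-3, -48, 30, -12, -49, -1, 0, 13] -> [-6, -51, 27, -15, -52, -4, -3, 10] -> [-51, 27, -15, -3] -> [27, -3, -15, -51] -> 4
  [34, 48, 24, -4, 41] -> [31, 45, 21, -7, 38] -> [31, 45, 21, -7] -> [45, 31, 21, -7] -> 4
  [-4, 32, -46, -16, 49, 32, -1, -1, -9, -32] -> [-7, 29, -49, -19, 46, 29, -4, -4, -12, -35] -> [-7, 29, -49, -19, 29, -35] -> [29, 29, -7, -19, -35, -49] -> 6
  [-32, -12, -43, 0, 1, 46] -> [-35, -15, -46, -3, -2, 43] -> [-35, -15, -3, 43] -> [43, -3, -15, -35] -> 4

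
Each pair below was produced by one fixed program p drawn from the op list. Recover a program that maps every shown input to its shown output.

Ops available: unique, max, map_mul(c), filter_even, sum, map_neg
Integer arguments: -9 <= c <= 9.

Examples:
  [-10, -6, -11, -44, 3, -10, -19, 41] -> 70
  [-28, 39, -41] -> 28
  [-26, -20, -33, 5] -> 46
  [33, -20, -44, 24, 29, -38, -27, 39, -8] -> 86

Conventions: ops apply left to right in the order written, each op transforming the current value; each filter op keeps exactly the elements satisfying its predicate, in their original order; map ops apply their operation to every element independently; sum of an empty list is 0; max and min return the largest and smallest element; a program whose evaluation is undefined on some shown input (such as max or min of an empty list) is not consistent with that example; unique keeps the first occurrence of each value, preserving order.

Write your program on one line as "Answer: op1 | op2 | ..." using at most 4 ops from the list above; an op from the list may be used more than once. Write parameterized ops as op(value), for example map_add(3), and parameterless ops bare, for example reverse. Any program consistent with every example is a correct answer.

filter_even | map_mul(-1) | sum

Check, running the answer program on each example:
  [-10, -6, -11, -44, 3, -10, -19, 41] -> [-10, -6, -44, -10] -> [10, 6, 44, 10] -> 70
  [-28, 39, -41] -> [-28] -> [28] -> 28
  [-26, -20, -33, 5] -> [-26, -20] -> [26, 20] -> 46
  [33, -20, -44, 24, 29, -38, -27, 39, -8] -> [-20, -44, 24, -38, -8] -> [20, 44, -24, 38, 8] -> 86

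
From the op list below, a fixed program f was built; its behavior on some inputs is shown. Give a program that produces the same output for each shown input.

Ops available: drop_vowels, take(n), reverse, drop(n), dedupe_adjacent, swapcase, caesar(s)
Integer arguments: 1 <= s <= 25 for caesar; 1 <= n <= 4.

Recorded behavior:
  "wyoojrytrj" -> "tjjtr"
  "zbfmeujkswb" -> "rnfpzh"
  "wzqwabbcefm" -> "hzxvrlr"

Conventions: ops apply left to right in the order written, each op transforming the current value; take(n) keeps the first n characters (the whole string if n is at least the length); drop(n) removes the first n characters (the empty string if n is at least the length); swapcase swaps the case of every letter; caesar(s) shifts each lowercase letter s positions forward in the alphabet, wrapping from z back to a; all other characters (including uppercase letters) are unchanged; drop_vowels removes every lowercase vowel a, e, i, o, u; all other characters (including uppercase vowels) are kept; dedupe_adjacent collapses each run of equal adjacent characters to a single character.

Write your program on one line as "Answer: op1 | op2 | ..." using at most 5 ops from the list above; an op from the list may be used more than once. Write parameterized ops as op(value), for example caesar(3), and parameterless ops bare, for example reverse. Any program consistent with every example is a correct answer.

reverse | caesar(13) | drop_vowels | caesar(8) | drop_vowels

Check, running the answer program on each example:
  "wyoojrytrj" -> "jrtyrjooyw" -> "weglewbblj" -> "wglwbblj" -> "eotejjtr" -> "tjjtr"
  "zbfmeujkswb" -> "bwskjuemfbz" -> "ojfxwhrzsom" -> "jfxwhrzsm" -> "rnfepzhau" -> "rnfpzh"
  "wzqwabbcefm" -> "mfecbbawqzw" -> "zsrpoonjdmj" -> "zsrpnjdmj" -> "hazxvrlur" -> "hzxvrlr"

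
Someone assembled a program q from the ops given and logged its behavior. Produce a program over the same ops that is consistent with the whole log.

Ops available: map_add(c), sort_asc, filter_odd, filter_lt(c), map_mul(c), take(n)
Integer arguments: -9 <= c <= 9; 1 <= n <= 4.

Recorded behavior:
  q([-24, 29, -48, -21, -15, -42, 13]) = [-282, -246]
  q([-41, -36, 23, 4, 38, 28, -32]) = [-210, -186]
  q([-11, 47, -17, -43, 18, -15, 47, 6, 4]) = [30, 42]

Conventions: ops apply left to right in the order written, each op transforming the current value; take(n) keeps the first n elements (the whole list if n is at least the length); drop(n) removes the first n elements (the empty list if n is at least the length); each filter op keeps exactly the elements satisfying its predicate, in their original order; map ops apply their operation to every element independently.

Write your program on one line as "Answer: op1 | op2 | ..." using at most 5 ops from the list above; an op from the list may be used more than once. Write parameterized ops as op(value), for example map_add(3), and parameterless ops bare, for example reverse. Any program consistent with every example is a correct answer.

map_add(1) | filter_odd | sort_asc | take(2) | map_mul(6)

Check, running the answer program on each example:
  [-24, 29, -48, -21, -15, -42, 13] -> [-23, 30, -47, -20, -14, -41, 14] -> [-23, -47, -41] -> [-47, -41, -23] -> [-47, -41] -> [-282, -246]
  [-41, -36, 23, 4, 38, 28, -32] -> [-40, -35, 24, 5, 39, 29, -31] -> [-35, 5, 39, 29, -31] -> [-35, -31, 5, 29, 39] -> [-35, -31] -> [-210, -186]
  [-11, 47, -17, -43, 18, -15, 47, 6, 4] -> [-10, 48, -16, -42, 19, -14, 48, 7, 5] -> [19, 7, 5] -> [5, 7, 19] -> [5, 7] -> [30, 42]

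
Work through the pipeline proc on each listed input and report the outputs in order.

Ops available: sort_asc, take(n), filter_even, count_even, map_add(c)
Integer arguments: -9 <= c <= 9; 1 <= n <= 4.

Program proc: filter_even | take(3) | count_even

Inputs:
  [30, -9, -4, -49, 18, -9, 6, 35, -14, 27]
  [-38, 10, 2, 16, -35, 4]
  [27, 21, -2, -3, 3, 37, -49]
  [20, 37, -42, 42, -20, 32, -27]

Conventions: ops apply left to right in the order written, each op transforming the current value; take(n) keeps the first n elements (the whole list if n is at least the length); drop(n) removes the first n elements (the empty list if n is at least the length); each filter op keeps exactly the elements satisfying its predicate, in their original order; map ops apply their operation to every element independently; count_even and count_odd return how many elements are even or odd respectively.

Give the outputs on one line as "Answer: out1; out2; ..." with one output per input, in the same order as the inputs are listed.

3; 3; 1; 3

Execution, op by op:
  [30, -9, -4, -49, 18, -9, 6, 35, -14, 27] -> [30, -4, 18, 6, -14] -> [30, -4, 18] -> 3
  [-38, 10, 2, 16, -35, 4] -> [-38, 10, 2, 16, 4] -> [-38, 10, 2] -> 3
  [27, 21, -2, -3, 3, 37, -49] -> [-2] -> [-2] -> 1
  [20, 37, -42, 42, -20, 32, -27] -> [20, -42, 42, -20, 32] -> [20, -42, 42] -> 3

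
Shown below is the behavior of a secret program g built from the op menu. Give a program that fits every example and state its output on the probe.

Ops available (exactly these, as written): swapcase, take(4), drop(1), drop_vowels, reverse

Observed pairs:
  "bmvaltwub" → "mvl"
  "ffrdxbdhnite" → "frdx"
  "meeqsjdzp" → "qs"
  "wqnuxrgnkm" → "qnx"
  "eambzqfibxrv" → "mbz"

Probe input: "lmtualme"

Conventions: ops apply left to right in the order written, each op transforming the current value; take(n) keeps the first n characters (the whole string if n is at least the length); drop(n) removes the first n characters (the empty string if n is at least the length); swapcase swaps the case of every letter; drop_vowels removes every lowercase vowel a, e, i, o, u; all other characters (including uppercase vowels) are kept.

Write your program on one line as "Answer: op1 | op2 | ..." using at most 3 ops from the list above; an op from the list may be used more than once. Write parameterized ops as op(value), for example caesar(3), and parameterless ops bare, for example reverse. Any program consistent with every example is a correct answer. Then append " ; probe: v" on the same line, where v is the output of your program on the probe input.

drop(1) | take(4) | drop_vowels ; probe: "mt"

Check, running the answer program on each example:
  "bmvaltwub" -> "mvaltwub" -> "mval" -> "mvl"
  "ffrdxbdhnite" -> "frdxbdhnite" -> "frdx" -> "frdx"
  "meeqsjdzp" -> "eeqsjdzp" -> "eeqs" -> "qs"
  "wqnuxrgnkm" -> "qnuxrgnkm" -> "qnux" -> "qnx"
  "eambzqfibxrv" -> "ambzqfibxrv" -> "ambz" -> "mbz"
  probe: "lmtualme" -> "mtualme" -> "mtua" -> "mt"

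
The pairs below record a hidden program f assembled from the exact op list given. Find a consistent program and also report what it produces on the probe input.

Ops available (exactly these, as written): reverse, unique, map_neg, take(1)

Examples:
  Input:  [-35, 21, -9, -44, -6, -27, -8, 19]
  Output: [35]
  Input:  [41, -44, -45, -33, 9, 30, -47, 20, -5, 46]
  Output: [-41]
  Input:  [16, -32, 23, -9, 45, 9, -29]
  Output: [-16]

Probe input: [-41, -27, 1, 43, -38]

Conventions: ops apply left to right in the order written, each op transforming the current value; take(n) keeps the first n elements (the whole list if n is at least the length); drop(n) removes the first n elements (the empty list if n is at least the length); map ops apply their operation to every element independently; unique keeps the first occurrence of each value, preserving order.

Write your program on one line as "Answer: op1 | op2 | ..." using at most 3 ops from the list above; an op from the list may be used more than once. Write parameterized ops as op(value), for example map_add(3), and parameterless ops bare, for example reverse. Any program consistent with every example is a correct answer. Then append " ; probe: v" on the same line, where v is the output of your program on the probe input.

map_neg | take(1) ; probe: [41]

Check, running the answer program on each example:
  [-35, 21, -9, -44, -6, -27, -8, 19] -> [35, -21, 9, 44, 6, 27, 8, -19] -> [35]
  [41, -44, -45, -33, 9, 30, -47, 20, -5, 46] -> [-41, 44, 45, 33, -9, -30, 47, -20, 5, -46] -> [-41]
  [16, -32, 23, -9, 45, 9, -29] -> [-16, 32, -23, 9, -45, -9, 29] -> [-16]
  probe: [-41, -27, 1, 43, -38] -> [41, 27, -1, -43, 38] -> [41]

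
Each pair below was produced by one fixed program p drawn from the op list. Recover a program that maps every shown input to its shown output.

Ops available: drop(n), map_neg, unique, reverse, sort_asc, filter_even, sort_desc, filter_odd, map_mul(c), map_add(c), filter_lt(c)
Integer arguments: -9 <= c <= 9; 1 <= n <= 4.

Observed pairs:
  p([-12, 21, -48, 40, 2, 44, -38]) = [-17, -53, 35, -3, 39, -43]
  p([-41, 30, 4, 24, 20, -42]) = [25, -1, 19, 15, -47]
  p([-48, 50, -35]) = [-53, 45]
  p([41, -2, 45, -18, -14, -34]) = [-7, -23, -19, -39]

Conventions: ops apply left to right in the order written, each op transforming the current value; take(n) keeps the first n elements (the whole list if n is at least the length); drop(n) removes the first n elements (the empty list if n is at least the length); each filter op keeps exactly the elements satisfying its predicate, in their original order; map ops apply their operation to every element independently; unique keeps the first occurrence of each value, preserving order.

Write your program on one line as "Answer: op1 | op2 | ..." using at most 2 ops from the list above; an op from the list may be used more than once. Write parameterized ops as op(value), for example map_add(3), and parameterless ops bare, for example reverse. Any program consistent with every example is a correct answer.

map_add(-5) | filter_odd

Check, running the answer program on each example:
  [-12, 21, -48, 40, 2, 44, -38] -> [-17, 16, -53, 35, -3, 39, -43] -> [-17, -53, 35, -3, 39, -43]
  [-41, 30, 4, 24, 20, -42] -> [-46, 25, -1, 19, 15, -47] -> [25, -1, 19, 15, -47]
  [-48, 50, -35] -> [-53, 45, -40] -> [-53, 45]
  [41, -2, 45, -18, -14, -34] -> [36, -7, 40, -23, -19, -39] -> [-7, -23, -19, -39]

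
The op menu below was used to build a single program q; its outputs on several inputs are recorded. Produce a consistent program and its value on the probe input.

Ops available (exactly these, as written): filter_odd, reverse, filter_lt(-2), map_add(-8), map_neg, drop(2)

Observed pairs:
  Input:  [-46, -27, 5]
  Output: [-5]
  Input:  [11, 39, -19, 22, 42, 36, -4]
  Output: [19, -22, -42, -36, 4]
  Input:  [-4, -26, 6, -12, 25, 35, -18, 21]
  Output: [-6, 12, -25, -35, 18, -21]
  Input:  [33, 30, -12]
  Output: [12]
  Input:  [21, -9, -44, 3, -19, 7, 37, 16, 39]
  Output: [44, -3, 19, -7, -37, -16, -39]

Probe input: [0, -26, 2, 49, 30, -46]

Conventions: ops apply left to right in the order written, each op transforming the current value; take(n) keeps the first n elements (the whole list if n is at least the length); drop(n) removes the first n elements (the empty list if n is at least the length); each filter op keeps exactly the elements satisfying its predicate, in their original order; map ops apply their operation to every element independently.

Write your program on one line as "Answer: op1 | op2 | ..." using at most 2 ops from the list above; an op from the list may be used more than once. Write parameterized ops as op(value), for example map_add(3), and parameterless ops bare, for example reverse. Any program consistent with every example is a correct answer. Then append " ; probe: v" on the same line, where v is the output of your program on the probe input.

drop(2) | map_neg ; probe: [-2, -49, -30, 46]

Check, running the answer program on each example:
  [-46, -27, 5] -> [5] -> [-5]
  [11, 39, -19, 22, 42, 36, -4] -> [-19, 22, 42, 36, -4] -> [19, -22, -42, -36, 4]
  [-4, -26, 6, -12, 25, 35, -18, 21] -> [6, -12, 25, 35, -18, 21] -> [-6, 12, -25, -35, 18, -21]
  [33, 30, -12] -> [-12] -> [12]
  [21, -9, -44, 3, -19, 7, 37, 16, 39] -> [-44, 3, -19, 7, 37, 16, 39] -> [44, -3, 19, -7, -37, -16, -39]
  probe: [0, -26, 2, 49, 30, -46] -> [2, 49, 30, -46] -> [-2, -49, -30, 46]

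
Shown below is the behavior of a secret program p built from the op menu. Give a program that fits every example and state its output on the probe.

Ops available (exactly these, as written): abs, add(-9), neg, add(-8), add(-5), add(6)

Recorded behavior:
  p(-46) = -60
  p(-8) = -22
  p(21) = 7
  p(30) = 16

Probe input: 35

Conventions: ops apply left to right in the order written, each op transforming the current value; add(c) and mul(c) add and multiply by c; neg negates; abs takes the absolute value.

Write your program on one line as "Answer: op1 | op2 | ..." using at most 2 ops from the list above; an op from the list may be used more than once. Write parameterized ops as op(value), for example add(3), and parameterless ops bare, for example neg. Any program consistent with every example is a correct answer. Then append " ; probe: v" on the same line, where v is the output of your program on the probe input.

add(-9) | add(-5) ; probe: 21

Check, running the answer program on each example:
  -46 -> -55 -> -60
  -8 -> -17 -> -22
  21 -> 12 -> 7
  30 -> 21 -> 16
  probe: 35 -> 26 -> 21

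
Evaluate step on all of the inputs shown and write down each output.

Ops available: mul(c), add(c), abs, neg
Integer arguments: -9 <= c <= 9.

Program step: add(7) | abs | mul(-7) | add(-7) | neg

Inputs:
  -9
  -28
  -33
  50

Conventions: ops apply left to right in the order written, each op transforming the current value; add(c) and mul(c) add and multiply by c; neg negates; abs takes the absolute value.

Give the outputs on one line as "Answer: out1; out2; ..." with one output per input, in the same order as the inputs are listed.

21; 154; 189; 406

Execution, op by op:
  -9 -> -2 -> 2 -> -14 -> -21 -> 21
  -28 -> -21 -> 21 -> -147 -> -154 -> 154
  -33 -> -26 -> 26 -> -182 -> -189 -> 189
  50 -> 57 -> 57 -> -399 -> -406 -> 406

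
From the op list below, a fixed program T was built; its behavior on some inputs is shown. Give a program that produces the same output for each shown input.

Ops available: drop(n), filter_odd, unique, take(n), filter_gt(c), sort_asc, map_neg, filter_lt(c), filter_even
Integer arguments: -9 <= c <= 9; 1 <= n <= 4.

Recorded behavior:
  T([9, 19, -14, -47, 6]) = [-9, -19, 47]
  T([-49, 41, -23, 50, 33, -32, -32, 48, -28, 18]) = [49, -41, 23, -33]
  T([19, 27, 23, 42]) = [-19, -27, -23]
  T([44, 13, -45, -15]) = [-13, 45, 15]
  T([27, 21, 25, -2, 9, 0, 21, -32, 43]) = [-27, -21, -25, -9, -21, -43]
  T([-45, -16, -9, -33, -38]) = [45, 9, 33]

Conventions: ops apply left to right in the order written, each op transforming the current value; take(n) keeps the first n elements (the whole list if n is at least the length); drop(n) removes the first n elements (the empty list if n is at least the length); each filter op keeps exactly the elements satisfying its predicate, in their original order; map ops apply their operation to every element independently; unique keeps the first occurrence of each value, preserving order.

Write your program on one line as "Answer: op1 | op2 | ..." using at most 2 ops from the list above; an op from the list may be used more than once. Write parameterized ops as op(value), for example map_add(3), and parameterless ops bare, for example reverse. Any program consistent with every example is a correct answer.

map_neg | filter_odd

Check, running the answer program on each example:
  [9, 19, -14, -47, 6] -> [-9, -19, 14, 47, -6] -> [-9, -19, 47]
  [-49, 41, -23, 50, 33, -32, -32, 48, -28, 18] -> [49, -41, 23, -50, -33, 32, 32, -48, 28, -18] -> [49, -41, 23, -33]
  [19, 27, 23, 42] -> [-19, -27, -23, -42] -> [-19, -27, -23]
  [44, 13, -45, -15] -> [-44, -13, 45, 15] -> [-13, 45, 15]
  [27, 21, 25, -2, 9, 0, 21, -32, 43] -> [-27, -21, -25, 2, -9, 0, -21, 32, -43] -> [-27, -21, -25, -9, -21, -43]
  [-45, -16, -9, -33, -38] -> [45, 16, 9, 33, 38] -> [45, 9, 33]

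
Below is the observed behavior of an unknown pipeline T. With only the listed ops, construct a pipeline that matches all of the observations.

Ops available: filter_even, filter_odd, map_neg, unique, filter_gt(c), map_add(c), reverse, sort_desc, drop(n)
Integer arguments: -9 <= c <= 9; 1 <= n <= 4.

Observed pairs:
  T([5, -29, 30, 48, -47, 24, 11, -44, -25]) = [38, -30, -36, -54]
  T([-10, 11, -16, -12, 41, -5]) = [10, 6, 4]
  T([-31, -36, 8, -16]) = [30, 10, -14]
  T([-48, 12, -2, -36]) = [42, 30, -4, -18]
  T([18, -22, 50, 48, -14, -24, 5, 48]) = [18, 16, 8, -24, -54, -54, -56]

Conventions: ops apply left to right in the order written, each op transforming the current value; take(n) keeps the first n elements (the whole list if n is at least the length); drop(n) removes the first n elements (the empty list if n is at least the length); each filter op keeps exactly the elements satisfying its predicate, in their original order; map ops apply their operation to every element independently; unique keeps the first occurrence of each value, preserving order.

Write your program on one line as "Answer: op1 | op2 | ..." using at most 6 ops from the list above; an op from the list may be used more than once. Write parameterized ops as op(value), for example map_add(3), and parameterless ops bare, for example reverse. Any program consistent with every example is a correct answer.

filter_even | map_add(8) | map_neg | sort_desc | map_add(2)

Check, running the answer program on each example:
  [5, -29, 30, 48, -47, 24, 11, -44, -25] -> [30, 48, 24, -44] -> [38, 56, 32, -36] -> [-38, -56, -32, 36] -> [36, -32, -38, -56] -> [38, -30, -36, -54]
  [-10, 11, -16, -12, 41, -5] -> [-10, -16, -12] -> [-2, -8, -4] -> [2, 8, 4] -> [8, 4, 2] -> [10, 6, 4]
  [-31, -36, 8, -16] -> [-36, 8, -16] -> [-28, 16, -8] -> [28, -16, 8] -> [28, 8, -16] -> [30, 10, -14]
  [-48, 12, -2, -36] -> [-48, 12, -2, -36] -> [-40, 20, 6, -28] -> [40, -20, -6, 28] -> [40, 28, -6, -20] -> [42, 30, -4, -18]
  [18, -22, 50, 48, -14, -24, 5, 48] -> [18, -22, 50, 48, -14, -24, 48] -> [26, -14, 58, 56, -6, -16, 56] -> [-26, 14, -58, -56, 6, 16, -56] -> [16, 14, 6, -26, -56, -56, -58] -> [18, 16, 8, -24, -54, -54, -56]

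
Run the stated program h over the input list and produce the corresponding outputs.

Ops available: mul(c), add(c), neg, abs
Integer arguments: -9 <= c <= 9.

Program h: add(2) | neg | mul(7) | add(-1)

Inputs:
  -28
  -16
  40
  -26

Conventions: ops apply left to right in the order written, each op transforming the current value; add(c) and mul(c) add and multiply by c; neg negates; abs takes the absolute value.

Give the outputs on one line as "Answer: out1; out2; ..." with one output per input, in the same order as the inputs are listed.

Execution, op by op:
  -28 -> -26 -> 26 -> 182 -> 181
  -16 -> -14 -> 14 -> 98 -> 97
  40 -> 42 -> -42 -> -294 -> -295
  -26 -> -24 -> 24 -> 168 -> 167

181; 97; -295; 167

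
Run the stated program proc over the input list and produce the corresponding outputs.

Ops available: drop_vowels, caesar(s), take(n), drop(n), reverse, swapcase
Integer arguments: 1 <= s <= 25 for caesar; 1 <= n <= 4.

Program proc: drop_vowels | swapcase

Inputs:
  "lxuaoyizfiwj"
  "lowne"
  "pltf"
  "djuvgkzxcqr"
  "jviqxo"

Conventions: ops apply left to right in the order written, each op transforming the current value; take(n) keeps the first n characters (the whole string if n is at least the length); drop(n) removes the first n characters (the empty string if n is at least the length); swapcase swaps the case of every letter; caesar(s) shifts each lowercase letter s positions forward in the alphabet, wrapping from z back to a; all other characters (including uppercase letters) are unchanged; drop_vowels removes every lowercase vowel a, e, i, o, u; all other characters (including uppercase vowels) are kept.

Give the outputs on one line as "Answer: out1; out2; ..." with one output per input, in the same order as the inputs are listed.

"LXYZFWJ"; "LWN"; "PLTF"; "DJVGKZXCQR"; "JVQX"

Execution, op by op:
  "lxuaoyizfiwj" -> "lxyzfwj" -> "LXYZFWJ"
  "lowne" -> "lwn" -> "LWN"
  "pltf" -> "pltf" -> "PLTF"
  "djuvgkzxcqr" -> "djvgkzxcqr" -> "DJVGKZXCQR"
  "jviqxo" -> "jvqx" -> "JVQX"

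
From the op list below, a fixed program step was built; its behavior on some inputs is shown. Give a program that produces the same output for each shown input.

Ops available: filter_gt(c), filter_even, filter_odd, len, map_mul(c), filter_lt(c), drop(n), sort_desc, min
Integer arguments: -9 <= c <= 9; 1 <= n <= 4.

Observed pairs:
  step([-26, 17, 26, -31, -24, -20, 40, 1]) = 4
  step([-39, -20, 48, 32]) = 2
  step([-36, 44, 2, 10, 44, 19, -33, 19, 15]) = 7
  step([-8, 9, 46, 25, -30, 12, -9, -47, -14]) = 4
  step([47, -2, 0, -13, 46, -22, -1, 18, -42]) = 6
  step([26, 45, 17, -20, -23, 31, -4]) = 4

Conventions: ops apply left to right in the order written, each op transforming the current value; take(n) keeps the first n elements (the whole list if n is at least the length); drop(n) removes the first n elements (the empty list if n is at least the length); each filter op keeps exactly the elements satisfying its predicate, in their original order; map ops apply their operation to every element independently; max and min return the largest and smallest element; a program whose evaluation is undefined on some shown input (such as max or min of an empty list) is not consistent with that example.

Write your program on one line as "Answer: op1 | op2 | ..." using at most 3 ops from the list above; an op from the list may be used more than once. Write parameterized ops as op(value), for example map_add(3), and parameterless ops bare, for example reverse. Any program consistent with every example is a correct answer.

filter_gt(-3) | len

Check, running the answer program on each example:
  [-26, 17, 26, -31, -24, -20, 40, 1] -> [17, 26, 40, 1] -> 4
  [-39, -20, 48, 32] -> [48, 32] -> 2
  [-36, 44, 2, 10, 44, 19, -33, 19, 15] -> [44, 2, 10, 44, 19, 19, 15] -> 7
  [-8, 9, 46, 25, -30, 12, -9, -47, -14] -> [9, 46, 25, 12] -> 4
  [47, -2, 0, -13, 46, -22, -1, 18, -42] -> [47, -2, 0, 46, -1, 18] -> 6
  [26, 45, 17, -20, -23, 31, -4] -> [26, 45, 17, 31] -> 4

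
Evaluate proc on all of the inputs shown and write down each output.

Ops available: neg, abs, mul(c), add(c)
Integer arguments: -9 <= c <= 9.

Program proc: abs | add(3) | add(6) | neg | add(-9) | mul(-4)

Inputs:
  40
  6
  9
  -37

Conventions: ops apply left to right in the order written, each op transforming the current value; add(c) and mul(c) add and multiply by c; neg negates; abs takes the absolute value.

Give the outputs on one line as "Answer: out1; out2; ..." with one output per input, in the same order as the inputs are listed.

232; 96; 108; 220

Execution, op by op:
  40 -> 40 -> 43 -> 49 -> -49 -> -58 -> 232
  6 -> 6 -> 9 -> 15 -> -15 -> -24 -> 96
  9 -> 9 -> 12 -> 18 -> -18 -> -27 -> 108
  -37 -> 37 -> 40 -> 46 -> -46 -> -55 -> 220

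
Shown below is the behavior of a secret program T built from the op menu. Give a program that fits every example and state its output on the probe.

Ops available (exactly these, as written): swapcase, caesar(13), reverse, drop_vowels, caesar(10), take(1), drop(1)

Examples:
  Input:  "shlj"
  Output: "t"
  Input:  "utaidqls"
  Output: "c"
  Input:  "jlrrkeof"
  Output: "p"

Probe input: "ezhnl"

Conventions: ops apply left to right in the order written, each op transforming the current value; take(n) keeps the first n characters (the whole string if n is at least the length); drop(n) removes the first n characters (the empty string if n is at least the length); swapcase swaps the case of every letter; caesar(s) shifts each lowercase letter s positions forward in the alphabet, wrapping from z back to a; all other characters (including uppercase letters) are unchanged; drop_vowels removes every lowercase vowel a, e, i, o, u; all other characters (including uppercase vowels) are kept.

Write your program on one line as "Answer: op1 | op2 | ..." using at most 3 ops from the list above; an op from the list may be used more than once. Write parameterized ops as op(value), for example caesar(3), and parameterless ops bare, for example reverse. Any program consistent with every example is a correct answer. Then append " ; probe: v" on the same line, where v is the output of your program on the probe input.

caesar(10) | reverse | take(1) ; probe: "v"

Check, running the answer program on each example:
  "shlj" -> "crvt" -> "tvrc" -> "t"
  "utaidqls" -> "edksnavc" -> "cvanskde" -> "c"
  "jlrrkeof" -> "tvbbuoyp" -> "pyoubbvt" -> "p"
  probe: "ezhnl" -> "ojrxv" -> "vxrjo" -> "v"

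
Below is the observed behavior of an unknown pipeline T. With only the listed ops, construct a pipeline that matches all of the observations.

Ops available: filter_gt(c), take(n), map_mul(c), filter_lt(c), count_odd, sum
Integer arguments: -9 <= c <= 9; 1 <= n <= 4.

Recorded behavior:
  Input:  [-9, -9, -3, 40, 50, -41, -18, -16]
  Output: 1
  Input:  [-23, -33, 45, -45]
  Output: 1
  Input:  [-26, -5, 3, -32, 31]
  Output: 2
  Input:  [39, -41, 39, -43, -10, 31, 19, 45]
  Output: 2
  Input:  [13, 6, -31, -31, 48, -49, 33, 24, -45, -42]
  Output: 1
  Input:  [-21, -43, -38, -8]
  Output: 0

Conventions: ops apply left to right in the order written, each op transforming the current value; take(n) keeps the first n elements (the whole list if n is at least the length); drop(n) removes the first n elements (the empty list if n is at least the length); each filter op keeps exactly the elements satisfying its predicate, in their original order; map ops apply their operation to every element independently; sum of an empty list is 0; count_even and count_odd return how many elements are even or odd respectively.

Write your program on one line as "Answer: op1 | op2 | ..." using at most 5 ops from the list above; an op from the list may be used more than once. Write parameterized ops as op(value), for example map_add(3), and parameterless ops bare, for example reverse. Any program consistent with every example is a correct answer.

filter_gt(-5) | take(4) | take(2) | count_odd

Check, running the answer program on each example:
  [-9, -9, -3, 40, 50, -41, -18, -16] -> [-3, 40, 50] -> [-3, 40, 50] -> [-3, 40] -> 1
  [-23, -33, 45, -45] -> [45] -> [45] -> [45] -> 1
  [-26, -5, 3, -32, 31] -> [3, 31] -> [3, 31] -> [3, 31] -> 2
  [39, -41, 39, -43, -10, 31, 19, 45] -> [39, 39, 31, 19, 45] -> [39, 39, 31, 19] -> [39, 39] -> 2
  [13, 6, -31, -31, 48, -49, 33, 24, -45, -42] -> [13, 6, 48, 33, 24] -> [13, 6, 48, 33] -> [13, 6] -> 1
  [-21, -43, -38, -8] -> [] -> [] -> [] -> 0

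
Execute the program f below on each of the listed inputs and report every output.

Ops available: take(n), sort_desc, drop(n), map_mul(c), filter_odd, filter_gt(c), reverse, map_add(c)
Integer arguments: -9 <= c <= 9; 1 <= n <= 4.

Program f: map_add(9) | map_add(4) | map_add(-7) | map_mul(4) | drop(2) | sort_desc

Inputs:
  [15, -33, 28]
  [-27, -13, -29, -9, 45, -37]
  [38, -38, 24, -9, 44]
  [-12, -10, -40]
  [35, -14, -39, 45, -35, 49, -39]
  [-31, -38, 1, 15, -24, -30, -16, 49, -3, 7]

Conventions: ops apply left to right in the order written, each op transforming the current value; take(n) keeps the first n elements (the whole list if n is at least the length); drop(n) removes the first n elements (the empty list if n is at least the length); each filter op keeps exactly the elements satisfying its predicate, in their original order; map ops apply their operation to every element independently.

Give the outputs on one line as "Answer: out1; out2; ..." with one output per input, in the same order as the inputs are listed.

[136]; [204, -12, -92, -124]; [200, 120, -12]; [-136]; [220, 204, -116, -132, -132]; [220, 84, 52, 28, 12, -40, -72, -96]

Execution, op by op:
  [15, -33, 28] -> [24, -24, 37] -> [28, -20, 41] -> [21, -27, 34] -> [84, -108, 136] -> [136] -> [136]
  [-27, -13, -29, -9, 45, -37] -> [-18, -4, -20, 0, 54, -28] -> [-14, 0, -16, 4, 58, -24] -> [-21, -7, -23, -3, 51, -31] -> [-84, -28, -92, -12, 204, -124] -> [-92, -12, 204, -124] -> [204, -12, -92, -124]
  [38, -38, 24, -9, 44] -> [47, -29, 33, 0, 53] -> [51, -25, 37, 4, 57] -> [44, -32, 30, -3, 50] -> [176, -128, 120, -12, 200] -> [120, -12, 200] -> [200, 120, -12]
  [-12, -10, -40] -> [-3, -1, -31] -> [1, 3, -27] -> [-6, -4, -34] -> [-24, -16, -136] -> [-136] -> [-136]
  [35, -14, -39, 45, -35, 49, -39] -> [44, -5, -30, 54, -26, 58, -30] -> [48, -1, -26, 58, -22, 62, -26] -> [41, -8, -33, 51, -29, 55, -33] -> [164, -32, -132, 204, -116, 220, -132] -> [-132, 204, -116, 220, -132] -> [220, 204, -116, -132, -132]
  [-31, -38, 1, 15, -24, -30, -16, 49, -3, 7] -> [-22, -29, 10, 24, -15, -21, -7, 58, 6, 16] -> [-18, -25, 14, 28, -11, -17, -3, 62, 10, 20] -> [-25, -32, 7, 21, -18, -24, -10, 55, 3, 13] -> [-100, -128, 28, 84, -72, -96, -40, 220, 12, 52] -> [28, 84, -72, -96, -40, 220, 12, 52] -> [220, 84, 52, 28, 12, -40, -72, -96]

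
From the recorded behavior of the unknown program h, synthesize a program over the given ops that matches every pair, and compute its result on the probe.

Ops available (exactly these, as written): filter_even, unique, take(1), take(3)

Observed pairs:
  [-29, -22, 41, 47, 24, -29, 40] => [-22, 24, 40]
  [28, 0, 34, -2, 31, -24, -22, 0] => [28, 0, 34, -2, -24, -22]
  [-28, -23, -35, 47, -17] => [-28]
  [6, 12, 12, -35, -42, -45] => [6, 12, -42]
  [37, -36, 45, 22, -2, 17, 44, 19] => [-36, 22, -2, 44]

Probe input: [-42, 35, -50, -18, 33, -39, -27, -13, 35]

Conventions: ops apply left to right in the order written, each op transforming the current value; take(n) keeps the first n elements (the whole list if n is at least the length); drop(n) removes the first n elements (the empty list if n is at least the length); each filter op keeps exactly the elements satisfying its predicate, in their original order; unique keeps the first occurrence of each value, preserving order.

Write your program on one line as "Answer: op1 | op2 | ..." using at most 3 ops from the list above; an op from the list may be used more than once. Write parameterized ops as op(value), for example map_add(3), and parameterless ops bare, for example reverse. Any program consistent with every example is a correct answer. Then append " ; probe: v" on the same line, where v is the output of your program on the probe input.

filter_even | unique ; probe: [-42, -50, -18]

Check, running the answer program on each example:
  [-29, -22, 41, 47, 24, -29, 40] -> [-22, 24, 40] -> [-22, 24, 40]
  [28, 0, 34, -2, 31, -24, -22, 0] -> [28, 0, 34, -2, -24, -22, 0] -> [28, 0, 34, -2, -24, -22]
  [-28, -23, -35, 47, -17] -> [-28] -> [-28]
  [6, 12, 12, -35, -42, -45] -> [6, 12, 12, -42] -> [6, 12, -42]
  [37, -36, 45, 22, -2, 17, 44, 19] -> [-36, 22, -2, 44] -> [-36, 22, -2, 44]
  probe: [-42, 35, -50, -18, 33, -39, -27, -13, 35] -> [-42, -50, -18] -> [-42, -50, -18]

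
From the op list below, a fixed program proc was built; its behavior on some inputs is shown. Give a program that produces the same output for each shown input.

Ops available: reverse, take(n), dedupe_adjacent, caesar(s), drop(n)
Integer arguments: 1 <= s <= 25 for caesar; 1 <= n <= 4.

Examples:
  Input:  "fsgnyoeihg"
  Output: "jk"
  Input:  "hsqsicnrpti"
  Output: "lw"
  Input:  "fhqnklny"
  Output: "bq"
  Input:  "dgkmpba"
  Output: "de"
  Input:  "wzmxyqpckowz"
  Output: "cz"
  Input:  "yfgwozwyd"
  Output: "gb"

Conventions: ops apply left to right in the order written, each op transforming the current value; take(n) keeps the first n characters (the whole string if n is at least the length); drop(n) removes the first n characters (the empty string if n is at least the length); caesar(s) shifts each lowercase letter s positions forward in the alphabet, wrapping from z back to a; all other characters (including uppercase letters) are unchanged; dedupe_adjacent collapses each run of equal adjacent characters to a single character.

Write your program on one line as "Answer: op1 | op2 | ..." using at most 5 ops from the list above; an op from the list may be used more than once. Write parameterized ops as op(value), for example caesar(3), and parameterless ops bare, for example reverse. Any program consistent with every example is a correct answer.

drop(1) | reverse | caesar(3) | take(2)

Check, running the answer program on each example:
  "fsgnyoeihg" -> "sgnyoeihg" -> "ghieoyngs" -> "jklhrbqjv" -> "jk"
  "hsqsicnrpti" -> "sqsicnrpti" -> "itprncisqs" -> "lwsuqflvtv" -> "lw"
  "fhqnklny" -> "hqnklny" -> "ynlknqh" -> "bqonqtk" -> "bq"
  "dgkmpba" -> "gkmpba" -> "abpmkg" -> "despnj" -> "de"
  "wzmxyqpckowz" -> "zmxyqpckowz" -> "zwokcpqyxmz" -> "czrnfstbapc" -> "cz"
  "yfgwozwyd" -> "fgwozwyd" -> "dywzowgf" -> "gbzcrzji" -> "gb"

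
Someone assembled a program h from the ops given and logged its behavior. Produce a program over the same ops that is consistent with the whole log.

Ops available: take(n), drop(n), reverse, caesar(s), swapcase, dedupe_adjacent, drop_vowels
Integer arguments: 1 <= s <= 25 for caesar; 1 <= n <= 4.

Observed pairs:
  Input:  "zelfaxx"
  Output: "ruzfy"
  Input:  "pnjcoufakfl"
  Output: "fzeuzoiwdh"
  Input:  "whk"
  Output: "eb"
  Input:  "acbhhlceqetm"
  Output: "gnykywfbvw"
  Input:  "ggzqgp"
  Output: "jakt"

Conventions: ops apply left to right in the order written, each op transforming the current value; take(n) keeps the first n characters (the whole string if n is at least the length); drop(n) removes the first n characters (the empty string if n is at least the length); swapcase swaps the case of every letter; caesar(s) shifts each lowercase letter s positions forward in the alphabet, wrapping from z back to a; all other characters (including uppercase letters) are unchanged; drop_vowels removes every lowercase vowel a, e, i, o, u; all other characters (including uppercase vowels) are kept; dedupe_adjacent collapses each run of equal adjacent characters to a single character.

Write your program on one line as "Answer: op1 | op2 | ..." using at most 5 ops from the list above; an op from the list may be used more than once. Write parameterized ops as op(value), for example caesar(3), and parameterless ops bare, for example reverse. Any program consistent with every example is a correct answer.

dedupe_adjacent | drop(1) | caesar(19) | caesar(1) | reverse

Check, running the answer program on each example:
  "zelfaxx" -> "zelfax" -> "elfax" -> "xeytq" -> "yfzur" -> "ruzfy"
  "pnjcoufakfl" -> "pnjcoufakfl" -> "njcoufakfl" -> "gcvhnytdye" -> "hdwiozuezf" -> "fzeuzoiwdh"
  "whk" -> "whk" -> "hk" -> "ad" -> "be" -> "eb"
  "acbhhlceqetm" -> "acbhlceqetm" -> "cbhlceqetm" -> "vuaevxjxmf" -> "wvbfwykyng" -> "gnykywfbvw"
  "ggzqgp" -> "gzqgp" -> "zqgp" -> "sjzi" -> "tkaj" -> "jakt"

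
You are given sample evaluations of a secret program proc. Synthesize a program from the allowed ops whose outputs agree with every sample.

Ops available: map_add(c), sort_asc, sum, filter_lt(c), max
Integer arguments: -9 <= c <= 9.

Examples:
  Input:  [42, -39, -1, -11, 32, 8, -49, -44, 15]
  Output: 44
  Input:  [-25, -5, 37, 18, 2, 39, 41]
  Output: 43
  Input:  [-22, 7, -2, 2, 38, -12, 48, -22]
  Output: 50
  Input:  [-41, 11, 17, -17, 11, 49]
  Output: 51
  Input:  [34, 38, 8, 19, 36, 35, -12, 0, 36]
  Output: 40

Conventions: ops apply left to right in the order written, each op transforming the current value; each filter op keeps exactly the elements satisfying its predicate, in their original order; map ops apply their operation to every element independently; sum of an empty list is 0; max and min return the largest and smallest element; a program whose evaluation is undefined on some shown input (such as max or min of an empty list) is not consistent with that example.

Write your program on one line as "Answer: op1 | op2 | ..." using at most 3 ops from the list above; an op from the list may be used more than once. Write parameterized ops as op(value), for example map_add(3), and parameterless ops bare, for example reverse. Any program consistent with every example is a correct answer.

map_add(2) | max

Check, running the answer program on each example:
  [42, -39, -1, -11, 32, 8, -49, -44, 15] -> [44, -37, 1, -9, 34, 10, -47, -42, 17] -> 44
  [-25, -5, 37, 18, 2, 39, 41] -> [-23, -3, 39, 20, 4, 41, 43] -> 43
  [-22, 7, -2, 2, 38, -12, 48, -22] -> [-20, 9, 0, 4, 40, -10, 50, -20] -> 50
  [-41, 11, 17, -17, 11, 49] -> [-39, 13, 19, -15, 13, 51] -> 51
  [34, 38, 8, 19, 36, 35, -12, 0, 36] -> [36, 40, 10, 21, 38, 37, -10, 2, 38] -> 40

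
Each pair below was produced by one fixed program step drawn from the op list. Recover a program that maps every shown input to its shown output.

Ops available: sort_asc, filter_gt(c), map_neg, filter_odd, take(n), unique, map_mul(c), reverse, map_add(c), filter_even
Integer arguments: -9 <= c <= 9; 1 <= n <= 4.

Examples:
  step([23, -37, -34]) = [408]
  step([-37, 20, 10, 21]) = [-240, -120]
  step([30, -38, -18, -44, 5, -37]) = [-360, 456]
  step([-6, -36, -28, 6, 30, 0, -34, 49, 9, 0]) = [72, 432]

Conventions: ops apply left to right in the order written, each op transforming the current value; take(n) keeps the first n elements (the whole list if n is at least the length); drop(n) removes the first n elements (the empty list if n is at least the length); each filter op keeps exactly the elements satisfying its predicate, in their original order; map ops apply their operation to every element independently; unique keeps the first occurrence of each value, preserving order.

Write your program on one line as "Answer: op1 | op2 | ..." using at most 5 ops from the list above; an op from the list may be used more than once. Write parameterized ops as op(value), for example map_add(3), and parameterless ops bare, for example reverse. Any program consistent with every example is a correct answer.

filter_even | map_mul(-4) | take(2) | map_mul(3)

Check, running the answer program on each example:
  [23, -37, -34] -> [-34] -> [136] -> [136] -> [408]
  [-37, 20, 10, 21] -> [20, 10] -> [-80, -40] -> [-80, -40] -> [-240, -120]
  [30, -38, -18, -44, 5, -37] -> [30, -38, -18, -44] -> [-120, 152, 72, 176] -> [-120, 152] -> [-360, 456]
  [-6, -36, -28, 6, 30, 0, -34, 49, 9, 0] -> [-6, -36, -28, 6, 30, 0, -34, 0] -> [24, 144, 112, -24, -120, 0, 136, 0] -> [24, 144] -> [72, 432]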